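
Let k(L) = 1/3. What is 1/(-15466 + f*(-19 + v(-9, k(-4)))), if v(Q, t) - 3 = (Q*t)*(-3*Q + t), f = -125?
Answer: -1/3216 ≈ -0.00031095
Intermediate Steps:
k(L) = ⅓
v(Q, t) = 3 + Q*t*(t - 3*Q) (v(Q, t) = 3 + (Q*t)*(-3*Q + t) = 3 + (Q*t)*(t - 3*Q) = 3 + Q*t*(t - 3*Q))
1/(-15466 + f*(-19 + v(-9, k(-4)))) = 1/(-15466 - 125*(-19 + (3 - 9*(⅓)² - 3*⅓*(-9)²))) = 1/(-15466 - 125*(-19 + (3 - 9*⅑ - 3*⅓*81))) = 1/(-15466 - 125*(-19 + (3 - 1 - 81))) = 1/(-15466 - 125*(-19 - 79)) = 1/(-15466 - 125*(-98)) = 1/(-15466 + 12250) = 1/(-3216) = -1/3216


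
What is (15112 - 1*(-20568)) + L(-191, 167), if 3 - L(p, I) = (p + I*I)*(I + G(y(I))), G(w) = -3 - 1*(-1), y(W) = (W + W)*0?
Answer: -4534487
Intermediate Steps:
y(W) = 0 (y(W) = (2*W)*0 = 0)
G(w) = -2 (G(w) = -3 + 1 = -2)
L(p, I) = 3 - (-2 + I)*(p + I²) (L(p, I) = 3 - (p + I*I)*(I - 2) = 3 - (p + I²)*(-2 + I) = 3 - (-2 + I)*(p + I²))
(15112 - 1*(-20568)) + L(-191, 167) = (15112 - 1*(-20568)) + (3 - 1*167³ + 2*(-191) + 2*167² - 1*167*(-191)) = (15112 + 20568) + (3 - 1*4657463 - 382 + 2*27889 + 31897) = 35680 + (3 - 4657463 - 382 + 55778 + 31897) = 35680 - 4570167 = -4534487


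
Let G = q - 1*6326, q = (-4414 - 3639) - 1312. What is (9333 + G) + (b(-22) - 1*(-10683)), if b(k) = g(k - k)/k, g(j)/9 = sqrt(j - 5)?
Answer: 4325 - 9*I*sqrt(5)/22 ≈ 4325.0 - 0.91475*I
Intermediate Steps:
q = -9365 (q = -8053 - 1312 = -9365)
g(j) = 9*sqrt(-5 + j) (g(j) = 9*sqrt(j - 5) = 9*sqrt(-5 + j))
b(k) = 9*I*sqrt(5)/k (b(k) = (9*sqrt(-5 + (k - k)))/k = (9*sqrt(-5 + 0))/k = (9*sqrt(-5))/k = (9*(I*sqrt(5)))/k = (9*I*sqrt(5))/k = 9*I*sqrt(5)/k)
G = -15691 (G = -9365 - 1*6326 = -9365 - 6326 = -15691)
(9333 + G) + (b(-22) - 1*(-10683)) = (9333 - 15691) + (9*I*sqrt(5)/(-22) - 1*(-10683)) = -6358 + (9*I*sqrt(5)*(-1/22) + 10683) = -6358 + (-9*I*sqrt(5)/22 + 10683) = -6358 + (10683 - 9*I*sqrt(5)/22) = 4325 - 9*I*sqrt(5)/22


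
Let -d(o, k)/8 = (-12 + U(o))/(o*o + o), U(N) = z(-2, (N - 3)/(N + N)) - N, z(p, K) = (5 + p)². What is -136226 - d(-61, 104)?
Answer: -124646674/915 ≈ -1.3623e+5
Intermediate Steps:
U(N) = 9 - N (U(N) = (5 - 2)² - N = 3² - N = 9 - N)
d(o, k) = -8*(-3 - o)/(o + o²) (d(o, k) = -8*(-12 + (9 - o))/(o*o + o) = -8*(-3 - o)/(o² + o) = -8*(-3 - o)/(o + o²))
-136226 - d(-61, 104) = -136226 - 8*(3 - 61)/((-61)*(1 - 61)) = -136226 - 8*(-1)*(-58)/(61*(-60)) = -136226 - 8*(-1)*(-1)*(-58)/(61*60) = -136226 - 1*(-116/915) = -136226 + 116/915 = -124646674/915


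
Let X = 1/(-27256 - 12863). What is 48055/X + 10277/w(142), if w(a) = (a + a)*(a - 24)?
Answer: -64608406269763/33512 ≈ -1.9279e+9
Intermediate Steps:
X = -1/40119 (X = 1/(-40119) = -1/40119 ≈ -2.4926e-5)
w(a) = 2*a*(-24 + a) (w(a) = (2*a)*(-24 + a) = 2*a*(-24 + a))
48055/X + 10277/w(142) = 48055/(-1/40119) + 10277/((2*142*(-24 + 142))) = 48055*(-40119) + 10277/((2*142*118)) = -1927918545 + 10277/33512 = -64608406269763/33512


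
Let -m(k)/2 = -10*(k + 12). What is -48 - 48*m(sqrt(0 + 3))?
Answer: -11568 - 960*sqrt(3) ≈ -13231.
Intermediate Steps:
m(k) = 240 + 20*k (m(k) = -(-20)*(k + 12) = -(-20)*(12 + k) = -2*(-120 - 10*k) = 240 + 20*k)
-48 - 48*m(sqrt(0 + 3)) = -48 - 48*(240 + 20*sqrt(0 + 3)) = -48 - 48*(240 + 20*sqrt(3)) = -48 + (-11520 - 960*sqrt(3)) = -11568 - 960*sqrt(3)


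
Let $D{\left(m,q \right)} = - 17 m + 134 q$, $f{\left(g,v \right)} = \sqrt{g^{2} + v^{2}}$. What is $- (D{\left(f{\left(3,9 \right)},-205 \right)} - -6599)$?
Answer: $20871 + 51 \sqrt{10} \approx 21032.0$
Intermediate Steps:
$- (D{\left(f{\left(3,9 \right)},-205 \right)} - -6599) = - (\left(- 17 \sqrt{3^{2} + 9^{2}} + 134 \left(-205\right)\right) - -6599) = - (\left(- 17 \sqrt{9 + 81} - 27470\right) + \left(-6809 + 13408\right)) = - (\left(- 17 \sqrt{90} - 27470\right) + 6599) = - (\left(- 17 \cdot 3 \sqrt{10} - 27470\right) + 6599) = - (\left(- 51 \sqrt{10} - 27470\right) + 6599) = - (\left(-27470 - 51 \sqrt{10}\right) + 6599) = - (-20871 - 51 \sqrt{10}) = 20871 + 51 \sqrt{10}$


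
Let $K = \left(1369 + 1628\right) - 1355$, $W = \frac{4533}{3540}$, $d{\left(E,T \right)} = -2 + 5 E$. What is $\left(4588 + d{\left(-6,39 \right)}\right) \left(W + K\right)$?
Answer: $\frac{2208601869}{295} \approx 7.4868 \cdot 10^{6}$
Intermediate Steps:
$W = \frac{1511}{1180}$ ($W = 4533 \cdot \frac{1}{3540} = \frac{1511}{1180} \approx 1.2805$)
$K = 1642$ ($K = 2997 - 1355 = 1642$)
$\left(4588 + d{\left(-6,39 \right)}\right) \left(W + K\right) = \left(4588 + \left(-2 + 5 \left(-6\right)\right)\right) \left(\frac{1511}{1180} + 1642\right) = \left(4588 - 32\right) \frac{1939071}{1180} = 4556 \cdot \frac{1939071}{1180} = \frac{2208601869}{295}$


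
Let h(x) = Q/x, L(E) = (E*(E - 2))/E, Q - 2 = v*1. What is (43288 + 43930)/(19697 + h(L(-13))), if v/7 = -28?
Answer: 1308270/295649 ≈ 4.4251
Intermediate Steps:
v = -196 (v = 7*(-28) = -196)
Q = -194 (Q = 2 - 196*1 = 2 - 196 = -194)
L(E) = -2 + E (L(E) = (E*(-2 + E))/E = -2 + E)
h(x) = -194/x
(43288 + 43930)/(19697 + h(L(-13))) = (43288 + 43930)/(19697 - 194/(-2 - 13)) = 87218/(19697 - 194/(-15)) = 87218/(19697 - 194*(-1/15)) = 87218/(19697 + 194/15) = 87218/(295649/15) = 87218*(15/295649) = 1308270/295649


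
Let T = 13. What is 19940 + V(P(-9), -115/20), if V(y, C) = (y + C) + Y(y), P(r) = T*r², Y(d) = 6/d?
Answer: 29466107/1404 ≈ 20987.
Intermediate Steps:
P(r) = 13*r²
V(y, C) = C + y + 6/y (V(y, C) = (y + C) + 6/y = (C + y) + 6/y = C + y + 6/y)
19940 + V(P(-9), -115/20) = 19940 + (-115/20 + 13*(-9)² + 6/((13*(-9)²))) = 19940 + (-115*1/20 + 13*81 + 6/((13*81))) = 19940 + (-23/4 + 1053 + 6/1053) = 19940 + (-23/4 + 1053 + 6*(1/1053)) = 19940 + (-23/4 + 1053 + 2/351) = 19940 + 1470347/1404 = 29466107/1404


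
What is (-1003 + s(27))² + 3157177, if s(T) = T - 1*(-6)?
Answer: 4098077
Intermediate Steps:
s(T) = 6 + T (s(T) = T + 6 = 6 + T)
(-1003 + s(27))² + 3157177 = (-1003 + (6 + 27))² + 3157177 = (-1003 + 33)² + 3157177 = (-970)² + 3157177 = 940900 + 3157177 = 4098077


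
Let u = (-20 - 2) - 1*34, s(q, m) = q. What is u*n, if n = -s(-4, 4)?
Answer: -224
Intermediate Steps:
n = 4 (n = -1*(-4) = 4)
u = -56 (u = -22 - 34 = -56)
u*n = -56*4 = -224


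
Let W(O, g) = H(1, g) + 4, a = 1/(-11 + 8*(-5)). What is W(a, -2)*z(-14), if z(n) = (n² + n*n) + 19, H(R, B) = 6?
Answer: 4110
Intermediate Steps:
z(n) = 19 + 2*n² (z(n) = (n² + n²) + 19 = 2*n² + 19 = 19 + 2*n²)
a = -1/51 (a = 1/(-11 - 40) = 1/(-51) = -1/51 ≈ -0.019608)
W(O, g) = 10 (W(O, g) = 6 + 4 = 10)
W(a, -2)*z(-14) = 10*(19 + 2*(-14)²) = 10*(19 + 2*196) = 10*(19 + 392) = 10*411 = 4110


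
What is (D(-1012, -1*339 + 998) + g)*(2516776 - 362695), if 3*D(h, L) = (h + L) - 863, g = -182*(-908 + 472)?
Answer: 170057514680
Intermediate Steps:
g = 79352 (g = -182*(-436) = 79352)
D(h, L) = -863/3 + L/3 + h/3 (D(h, L) = ((h + L) - 863)/3 = ((L + h) - 863)/3 = (-863 + L + h)/3 = -863/3 + L/3 + h/3)
(D(-1012, -1*339 + 998) + g)*(2516776 - 362695) = ((-863/3 + (-1*339 + 998)/3 + (⅓)*(-1012)) + 79352)*(2516776 - 362695) = ((-863/3 + (-339 + 998)/3 - 1012/3) + 79352)*2154081 = ((-863/3 + (⅓)*659 - 1012/3) + 79352)*2154081 = ((-863/3 + 659/3 - 1012/3) + 79352)*2154081 = (-1216/3 + 79352)*2154081 = (236840/3)*2154081 = 170057514680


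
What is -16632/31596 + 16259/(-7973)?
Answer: -53860525/20992909 ≈ -2.5657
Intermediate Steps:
-16632/31596 + 16259/(-7973) = -16632*1/31596 + 16259*(-1/7973) = -1386/2633 - 16259/7973 = -53860525/20992909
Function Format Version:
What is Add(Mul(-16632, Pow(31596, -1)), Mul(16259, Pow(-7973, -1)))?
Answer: Rational(-53860525, 20992909) ≈ -2.5657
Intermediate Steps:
Add(Mul(-16632, Pow(31596, -1)), Mul(16259, Pow(-7973, -1))) = Add(Mul(-16632, Rational(1, 31596)), Mul(16259, Rational(-1, 7973))) = Add(Rational(-1386, 2633), Rational(-16259, 7973)) = Rational(-53860525, 20992909)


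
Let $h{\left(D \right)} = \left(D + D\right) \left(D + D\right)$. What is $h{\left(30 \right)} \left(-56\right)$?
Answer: $-201600$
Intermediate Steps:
$h{\left(D \right)} = 4 D^{2}$ ($h{\left(D \right)} = 2 D 2 D = 4 D^{2}$)
$h{\left(30 \right)} \left(-56\right) = 4 \cdot 30^{2} \left(-56\right) = 4 \cdot 900 \left(-56\right) = 3600 \left(-56\right) = -201600$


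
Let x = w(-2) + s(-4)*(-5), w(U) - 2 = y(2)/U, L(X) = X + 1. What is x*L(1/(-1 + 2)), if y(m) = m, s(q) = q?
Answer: 42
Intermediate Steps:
L(X) = 1 + X
w(U) = 2 + 2/U
x = 21 (x = (2 + 2/(-2)) - 4*(-5) = (2 + 2*(-1/2)) + 20 = (2 - 1) + 20 = 1 + 20 = 21)
x*L(1/(-1 + 2)) = 21*(1 + 1/(-1 + 2)) = 21*(1 + 1/1) = 21*(1 + 1) = 21*2 = 42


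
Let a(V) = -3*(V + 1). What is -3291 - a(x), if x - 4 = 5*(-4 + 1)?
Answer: -3321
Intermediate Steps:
x = -11 (x = 4 + 5*(-4 + 1) = 4 + 5*(-3) = 4 - 15 = -11)
a(V) = -3 - 3*V (a(V) = -3*(1 + V) = -3 - 3*V)
-3291 - a(x) = -3291 - (-3 - 3*(-11)) = -3291 - (-3 + 33) = -3291 - 1*30 = -3291 - 30 = -3321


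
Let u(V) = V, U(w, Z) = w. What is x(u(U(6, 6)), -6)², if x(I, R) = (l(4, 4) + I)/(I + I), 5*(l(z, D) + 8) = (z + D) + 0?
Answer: 1/900 ≈ 0.0011111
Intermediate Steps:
l(z, D) = -8 + D/5 + z/5 (l(z, D) = -8 + ((z + D) + 0)/5 = -8 + ((D + z) + 0)/5 = -8 + (D + z)/5 = -8 + (D/5 + z/5) = -8 + D/5 + z/5)
x(I, R) = (-32/5 + I)/(2*I) (x(I, R) = ((-8 + (⅕)*4 + (⅕)*4) + I)/(I + I) = ((-8 + ⅘ + ⅘) + I)/((2*I)) = (-32/5 + I)*(1/(2*I)) = (-32/5 + I)/(2*I))
x(u(U(6, 6)), -6)² = ((⅒)*(-32 + 5*6)/6)² = ((⅒)*(⅙)*(-32 + 30))² = ((⅒)*(⅙)*(-2))² = (-1/30)² = 1/900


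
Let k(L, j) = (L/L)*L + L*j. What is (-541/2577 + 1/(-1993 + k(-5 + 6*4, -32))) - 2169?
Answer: -14433522005/6653814 ≈ -2169.2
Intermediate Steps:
k(L, j) = L + L*j (k(L, j) = 1*L + L*j = L + L*j)
(-541/2577 + 1/(-1993 + k(-5 + 6*4, -32))) - 2169 = (-541/2577 + 1/(-1993 + (-5 + 6*4)*(1 - 32))) - 2169 = (-541*1/2577 + 1/(-1993 + (-5 + 24)*(-31))) - 2169 = (-541/2577 + 1/(-1993 + 19*(-31))) - 2169 = (-541/2577 + 1/(-1993 - 589)) - 2169 = (-541/2577 + 1/(-2582)) - 2169 = (-541/2577 - 1/2582) - 2169 = -1399439/6653814 - 2169 = -14433522005/6653814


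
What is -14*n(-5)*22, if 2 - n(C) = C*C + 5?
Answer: 8624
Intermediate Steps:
n(C) = -3 - C² (n(C) = 2 - (C*C + 5) = 2 - (C² + 5) = 2 - (5 + C²) = 2 + (-5 - C²) = -3 - C²)
-14*n(-5)*22 = -14*(-3 - 1*(-5)²)*22 = -14*(-3 - 1*25)*22 = -14*(-3 - 25)*22 = -14*(-28)*22 = 392*22 = 8624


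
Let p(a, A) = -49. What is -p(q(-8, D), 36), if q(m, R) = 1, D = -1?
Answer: 49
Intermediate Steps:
-p(q(-8, D), 36) = -1*(-49) = 49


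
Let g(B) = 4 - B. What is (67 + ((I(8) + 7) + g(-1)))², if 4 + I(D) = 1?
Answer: 5776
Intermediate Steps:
I(D) = -3 (I(D) = -4 + 1 = -3)
(67 + ((I(8) + 7) + g(-1)))² = (67 + ((-3 + 7) + (4 - 1*(-1))))² = (67 + (4 + (4 + 1)))² = (67 + (4 + 5))² = (67 + 9)² = 76² = 5776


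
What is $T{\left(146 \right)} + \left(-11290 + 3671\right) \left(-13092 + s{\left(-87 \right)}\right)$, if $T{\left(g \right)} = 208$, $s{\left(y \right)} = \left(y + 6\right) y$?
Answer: $46057063$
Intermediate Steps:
$s{\left(y \right)} = y \left(6 + y\right)$ ($s{\left(y \right)} = \left(6 + y\right) y = y \left(6 + y\right)$)
$T{\left(146 \right)} + \left(-11290 + 3671\right) \left(-13092 + s{\left(-87 \right)}\right) = 208 + \left(-11290 + 3671\right) \left(-13092 - 87 \left(6 - 87\right)\right) = 208 - 7619 \left(-13092 - -7047\right) = 208 - 7619 \left(-13092 + 7047\right) = 208 - -46056855 = 208 + 46056855 = 46057063$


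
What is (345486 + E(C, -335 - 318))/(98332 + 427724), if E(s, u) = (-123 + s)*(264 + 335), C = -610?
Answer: -93581/526056 ≈ -0.17789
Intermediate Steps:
E(s, u) = -73677 + 599*s (E(s, u) = (-123 + s)*599 = -73677 + 599*s)
(345486 + E(C, -335 - 318))/(98332 + 427724) = (345486 + (-73677 + 599*(-610)))/(98332 + 427724) = (345486 + (-73677 - 365390))/526056 = (345486 - 439067)*(1/526056) = -93581*1/526056 = -93581/526056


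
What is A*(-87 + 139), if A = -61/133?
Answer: -3172/133 ≈ -23.850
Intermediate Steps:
A = -61/133 (A = -61*1/133 = -61/133 ≈ -0.45865)
A*(-87 + 139) = -61*(-87 + 139)/133 = -61/133*52 = -3172/133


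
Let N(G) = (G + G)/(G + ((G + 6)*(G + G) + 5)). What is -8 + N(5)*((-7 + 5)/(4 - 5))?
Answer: -47/6 ≈ -7.8333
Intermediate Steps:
N(G) = 2*G/(5 + G + 2*G*(6 + G)) (N(G) = (2*G)/(G + ((6 + G)*(2*G) + 5)) = (2*G)/(G + (2*G*(6 + G) + 5)) = (2*G)/(G + (5 + 2*G*(6 + G))) = (2*G)/(5 + G + 2*G*(6 + G)) = 2*G/(5 + G + 2*G*(6 + G)))
-8 + N(5)*((-7 + 5)/(4 - 5)) = -8 + (2*5/(5 + 2*5**2 + 13*5))*((-7 + 5)/(4 - 5)) = -8 + (2*5/(5 + 2*25 + 65))*(-2/(-1)) = -8 + (2*5/(5 + 50 + 65))*(-2*(-1)) = -8 + (2*5/120)*2 = -8 + (2*5*(1/120))*2 = -8 + (1/12)*2 = -8 + 1/6 = -47/6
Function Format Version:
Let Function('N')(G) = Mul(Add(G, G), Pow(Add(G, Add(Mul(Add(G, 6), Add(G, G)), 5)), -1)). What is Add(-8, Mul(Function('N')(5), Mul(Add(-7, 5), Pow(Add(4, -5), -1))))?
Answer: Rational(-47, 6) ≈ -7.8333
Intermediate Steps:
Function('N')(G) = Mul(2, G, Pow(Add(5, G, Mul(2, G, Add(6, G))), -1)) (Function('N')(G) = Mul(Mul(2, G), Pow(Add(G, Add(Mul(Add(6, G), Mul(2, G)), 5)), -1)) = Mul(Mul(2, G), Pow(Add(G, Add(Mul(2, G, Add(6, G)), 5)), -1)) = Mul(Mul(2, G), Pow(Add(G, Add(5, Mul(2, G, Add(6, G)))), -1)) = Mul(Mul(2, G), Pow(Add(5, G, Mul(2, G, Add(6, G))), -1)) = Mul(2, G, Pow(Add(5, G, Mul(2, G, Add(6, G))), -1)))
Add(-8, Mul(Function('N')(5), Mul(Add(-7, 5), Pow(Add(4, -5), -1)))) = Add(-8, Mul(Mul(2, 5, Pow(Add(5, Mul(2, Pow(5, 2)), Mul(13, 5)), -1)), Mul(Add(-7, 5), Pow(Add(4, -5), -1)))) = Add(-8, Mul(Mul(2, 5, Pow(Add(5, Mul(2, 25), 65), -1)), Mul(-2, Pow(-1, -1)))) = Add(-8, Mul(Mul(2, 5, Pow(Add(5, 50, 65), -1)), Mul(-2, -1))) = Add(-8, Mul(Mul(2, 5, Pow(120, -1)), 2)) = Add(-8, Mul(Mul(2, 5, Rational(1, 120)), 2)) = Add(-8, Mul(Rational(1, 12), 2)) = Add(-8, Rational(1, 6)) = Rational(-47, 6)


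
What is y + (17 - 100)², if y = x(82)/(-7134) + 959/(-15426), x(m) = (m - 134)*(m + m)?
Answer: 3082328663/447354 ≈ 6890.1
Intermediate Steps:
x(m) = 2*m*(-134 + m) (x(m) = (-134 + m)*(2*m) = 2*m*(-134 + m))
y = 506957/447354 (y = (2*82*(-134 + 82))/(-7134) + 959/(-15426) = (2*82*(-52))*(-1/7134) + 959*(-1/15426) = -8528*(-1/7134) - 959/15426 = 104/87 - 959/15426 = 506957/447354 ≈ 1.1332)
y + (17 - 100)² = 506957/447354 + (17 - 100)² = 506957/447354 + (-83)² = 506957/447354 + 6889 = 3082328663/447354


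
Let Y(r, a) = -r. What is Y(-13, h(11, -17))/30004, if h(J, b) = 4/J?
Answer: 1/2308 ≈ 0.00043328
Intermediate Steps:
Y(-13, h(11, -17))/30004 = -1*(-13)/30004 = 13*(1/30004) = 1/2308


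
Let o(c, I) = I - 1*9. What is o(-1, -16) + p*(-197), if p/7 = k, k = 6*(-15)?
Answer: 124085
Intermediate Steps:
k = -90
p = -630 (p = 7*(-90) = -630)
o(c, I) = -9 + I (o(c, I) = I - 9 = -9 + I)
o(-1, -16) + p*(-197) = (-9 - 16) - 630*(-197) = -25 + 124110 = 124085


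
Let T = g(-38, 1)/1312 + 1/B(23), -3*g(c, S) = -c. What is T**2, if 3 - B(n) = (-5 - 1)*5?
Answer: 22201/52070656 ≈ 0.00042636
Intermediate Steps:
g(c, S) = c/3 (g(c, S) = -(-1)*c/3 = c/3)
B(n) = 33 (B(n) = 3 - (-5 - 1)*5 = 3 - (-6)*5 = 3 - 1*(-30) = 3 + 30 = 33)
T = 149/7216 (T = ((1/3)*(-38))/1312 + 1/33 = -38/3*1/1312 + 1*(1/33) = -19/1968 + 1/33 = 149/7216 ≈ 0.020649)
T**2 = (149/7216)**2 = 22201/52070656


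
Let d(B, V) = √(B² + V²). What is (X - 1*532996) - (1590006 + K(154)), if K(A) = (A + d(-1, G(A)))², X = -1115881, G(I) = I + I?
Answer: -3357464 - 308*√94865 ≈ -3.4523e+6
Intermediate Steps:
G(I) = 2*I
K(A) = (A + √(1 + 4*A²))² (K(A) = (A + √((-1)² + (2*A)²))² = (A + √(1 + 4*A²))²)
(X - 1*532996) - (1590006 + K(154)) = (-1115881 - 1*532996) - (1590006 + (154 + √(1 + 4*154²))²) = (-1115881 - 532996) - (1590006 + (154 + √(1 + 4*23716))²) = -1648877 - (1590006 + (154 + √(1 + 94864))²) = -1648877 - (1590006 + (154 + √94865)²) = -1648877 + (-1590006 - (154 + √94865)²) = -3238883 - (154 + √94865)²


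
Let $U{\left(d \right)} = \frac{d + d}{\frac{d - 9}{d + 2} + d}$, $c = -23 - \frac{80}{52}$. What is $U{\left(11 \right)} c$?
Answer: $- \frac{242}{5} \approx -48.4$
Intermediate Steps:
$c = - \frac{319}{13}$ ($c = -23 - 80 \cdot \frac{1}{52} = -23 - \frac{20}{13} = - \frac{319}{13} \approx -24.538$)
$U{\left(d \right)} = \frac{2 d}{d + \frac{-9 + d}{2 + d}}$ ($U{\left(d \right)} = \frac{2 d}{\frac{-9 + d}{2 + d} + d} = \frac{2 d}{d + \frac{-9 + d}{2 + d}}$)
$U{\left(11 \right)} c = 2 \cdot 11 \frac{1}{-9 + 11^{2} + 3 \cdot 11} \left(2 + 11\right) \left(- \frac{319}{13}\right) = 2 \cdot 11 \frac{1}{-9 + 121 + 33} \cdot 13 \left(- \frac{319}{13}\right) = 2 \cdot 11 \cdot \frac{1}{145} \cdot 13 \left(- \frac{319}{13}\right) = \frac{286}{145} \left(- \frac{319}{13}\right) = - \frac{242}{5}$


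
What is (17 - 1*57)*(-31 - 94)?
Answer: 5000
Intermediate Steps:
(17 - 1*57)*(-31 - 94) = (17 - 57)*(-125) = -40*(-125) = 5000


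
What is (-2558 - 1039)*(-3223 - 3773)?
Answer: 25164612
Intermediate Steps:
(-2558 - 1039)*(-3223 - 3773) = -3597*(-6996) = 25164612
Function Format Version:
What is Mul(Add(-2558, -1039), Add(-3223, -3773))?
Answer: 25164612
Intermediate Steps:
Mul(Add(-2558, -1039), Add(-3223, -3773)) = Mul(-3597, -6996) = 25164612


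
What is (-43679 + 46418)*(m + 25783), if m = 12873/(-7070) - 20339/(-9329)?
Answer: 665407974746031/9422290 ≈ 7.0621e+7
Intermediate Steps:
m = 3386359/9422290 (m = 12873*(-1/7070) - 20339*(-1/9329) = -1839/1010 + 20339/9329 = 3386359/9422290 ≈ 0.35940)
(-43679 + 46418)*(m + 25783) = (-43679 + 46418)*(3386359/9422290 + 25783) = 2739*(242938289429/9422290) = 665407974746031/9422290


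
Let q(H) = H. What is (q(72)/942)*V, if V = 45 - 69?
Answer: -288/157 ≈ -1.8344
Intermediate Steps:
V = -24
(q(72)/942)*V = (72/942)*(-24) = (72*(1/942))*(-24) = (12/157)*(-24) = -288/157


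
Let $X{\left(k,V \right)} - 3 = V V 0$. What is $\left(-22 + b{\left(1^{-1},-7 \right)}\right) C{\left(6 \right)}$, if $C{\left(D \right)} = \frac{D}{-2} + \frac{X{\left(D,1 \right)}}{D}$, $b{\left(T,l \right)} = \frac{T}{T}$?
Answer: $\frac{105}{2} \approx 52.5$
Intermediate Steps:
$X{\left(k,V \right)} = 3$ ($X{\left(k,V \right)} = 3 + V V 0 = 3 + V^{2} \cdot 0 = 3 + 0 = 3$)
$b{\left(T,l \right)} = 1$
$C{\left(D \right)} = \frac{3}{D} - \frac{D}{2}$ ($C{\left(D \right)} = \frac{D}{-2} + \frac{3}{D} = D \left(- \frac{1}{2}\right) + \frac{3}{D} = - \frac{D}{2} + \frac{3}{D} = \frac{3}{D} - \frac{D}{2}$)
$\left(-22 + b{\left(1^{-1},-7 \right)}\right) C{\left(6 \right)} = \left(-22 + 1\right) \left(\frac{3}{6} - 3\right) = - 21 \left(3 \cdot \frac{1}{6} - 3\right) = - 21 \left(\frac{1}{2} - 3\right) = \left(-21\right) \left(- \frac{5}{2}\right) = \frac{105}{2}$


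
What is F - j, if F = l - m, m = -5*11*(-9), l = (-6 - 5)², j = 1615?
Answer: -1989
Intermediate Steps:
l = 121 (l = (-11)² = 121)
m = 495 (m = -55*(-9) = 495)
F = -374 (F = 121 - 1*495 = 121 - 495 = -374)
F - j = -374 - 1*1615 = -374 - 1615 = -1989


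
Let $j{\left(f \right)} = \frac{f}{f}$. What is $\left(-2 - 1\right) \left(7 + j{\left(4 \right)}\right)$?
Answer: $-24$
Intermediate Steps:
$j{\left(f \right)} = 1$
$\left(-2 - 1\right) \left(7 + j{\left(4 \right)}\right) = \left(-2 - 1\right) \left(7 + 1\right) = \left(-2 - 1\right) 8 = \left(-3\right) 8 = -24$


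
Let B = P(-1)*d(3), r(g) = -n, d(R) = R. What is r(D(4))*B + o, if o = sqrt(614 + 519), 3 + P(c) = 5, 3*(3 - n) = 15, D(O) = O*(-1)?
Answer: 12 + sqrt(1133) ≈ 45.660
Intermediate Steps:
D(O) = -O
n = -2 (n = 3 - 1/3*15 = 3 - 5 = -2)
P(c) = 2 (P(c) = -3 + 5 = 2)
r(g) = 2 (r(g) = -1*(-2) = 2)
o = sqrt(1133) ≈ 33.660
B = 6 (B = 2*3 = 6)
r(D(4))*B + o = 2*6 + sqrt(1133) = 12 + sqrt(1133)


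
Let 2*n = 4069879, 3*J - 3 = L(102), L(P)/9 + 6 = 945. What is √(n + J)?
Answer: 9*√100630/2 ≈ 1427.5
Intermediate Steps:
L(P) = 8451 (L(P) = -54 + 9*945 = -54 + 8505 = 8451)
J = 2818 (J = 1 + (⅓)*8451 = 1 + 2817 = 2818)
n = 4069879/2 (n = (½)*4069879 = 4069879/2 ≈ 2.0349e+6)
√(n + J) = √(4069879/2 + 2818) = √(4075515/2) = 9*√100630/2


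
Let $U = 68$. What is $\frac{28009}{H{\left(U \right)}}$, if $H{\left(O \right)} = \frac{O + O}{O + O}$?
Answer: $28009$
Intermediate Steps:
$H{\left(O \right)} = 1$ ($H{\left(O \right)} = \frac{2 O}{2 O} = 2 O \frac{1}{2 O} = 1$)
$\frac{28009}{H{\left(U \right)}} = \frac{28009}{1} = 28009 \cdot 1 = 28009$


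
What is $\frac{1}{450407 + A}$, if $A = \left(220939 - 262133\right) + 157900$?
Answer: $\frac{1}{567113} \approx 1.7633 \cdot 10^{-6}$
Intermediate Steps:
$A = 116706$ ($A = -41194 + 157900 = 116706$)
$\frac{1}{450407 + A} = \frac{1}{450407 + 116706} = \frac{1}{567113}$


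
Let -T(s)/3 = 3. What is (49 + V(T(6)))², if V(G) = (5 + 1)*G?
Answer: 25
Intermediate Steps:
T(s) = -9 (T(s) = -3*3 = -9)
V(G) = 6*G
(49 + V(T(6)))² = (49 + 6*(-9))² = (49 - 54)² = (-5)² = 25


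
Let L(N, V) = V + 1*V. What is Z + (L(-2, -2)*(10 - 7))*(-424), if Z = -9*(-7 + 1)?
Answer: 5142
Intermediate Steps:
L(N, V) = 2*V (L(N, V) = V + V = 2*V)
Z = 54 (Z = -9*(-6) = 54)
Z + (L(-2, -2)*(10 - 7))*(-424) = 54 + ((2*(-2))*(10 - 7))*(-424) = 54 - 4*3*(-424) = 54 - 12*(-424) = 54 + 5088 = 5142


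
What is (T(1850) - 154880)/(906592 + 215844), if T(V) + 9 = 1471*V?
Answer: 2566461/1122436 ≈ 2.2865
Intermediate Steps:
T(V) = -9 + 1471*V
(T(1850) - 154880)/(906592 + 215844) = ((-9 + 1471*1850) - 154880)/(906592 + 215844) = ((-9 + 2721350) - 154880)/1122436 = (2721341 - 154880)*(1/1122436) = 2566461*(1/1122436) = 2566461/1122436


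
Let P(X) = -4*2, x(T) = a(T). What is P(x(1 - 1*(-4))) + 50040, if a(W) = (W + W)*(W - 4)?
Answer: 50032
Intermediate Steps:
a(W) = 2*W*(-4 + W) (a(W) = (2*W)*(-4 + W) = 2*W*(-4 + W))
x(T) = 2*T*(-4 + T)
P(X) = -8
P(x(1 - 1*(-4))) + 50040 = -8 + 50040 = 50032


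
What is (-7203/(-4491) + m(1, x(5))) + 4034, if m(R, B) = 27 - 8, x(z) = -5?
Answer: 6069742/1497 ≈ 4054.6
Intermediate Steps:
m(R, B) = 19
(-7203/(-4491) + m(1, x(5))) + 4034 = (-7203/(-4491) + 19) + 4034 = (-7203*(-1/4491) + 19) + 4034 = (2401/1497 + 19) + 4034 = 30844/1497 + 4034 = 6069742/1497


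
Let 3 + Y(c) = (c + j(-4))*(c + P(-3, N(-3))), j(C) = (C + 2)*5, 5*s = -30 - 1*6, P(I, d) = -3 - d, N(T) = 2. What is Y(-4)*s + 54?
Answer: -4158/5 ≈ -831.60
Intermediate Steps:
s = -36/5 (s = (-30 - 1*6)/5 = (-30 - 6)/5 = (⅕)*(-36) = -36/5 ≈ -7.2000)
j(C) = 10 + 5*C (j(C) = (2 + C)*5 = 10 + 5*C)
Y(c) = -3 + (-10 + c)*(-5 + c) (Y(c) = -3 + (c + (10 + 5*(-4)))*(c + (-3 - 1*2)) = -3 + (c + (10 - 20))*(c + (-3 - 2)) = -3 + (c - 10)*(c - 5) = -3 + (-10 + c)*(-5 + c))
Y(-4)*s + 54 = (47 + (-4)² - 15*(-4))*(-36/5) + 54 = (47 + 16 + 60)*(-36/5) + 54 = 123*(-36/5) + 54 = -4428/5 + 54 = -4158/5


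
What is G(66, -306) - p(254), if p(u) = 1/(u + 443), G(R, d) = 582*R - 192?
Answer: 26639339/697 ≈ 38220.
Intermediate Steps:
G(R, d) = -192 + 582*R
p(u) = 1/(443 + u)
G(66, -306) - p(254) = (-192 + 582*66) - 1/(443 + 254) = (-192 + 38412) - 1/697 = 38220 - 1*1/697 = 38220 - 1/697 = 26639339/697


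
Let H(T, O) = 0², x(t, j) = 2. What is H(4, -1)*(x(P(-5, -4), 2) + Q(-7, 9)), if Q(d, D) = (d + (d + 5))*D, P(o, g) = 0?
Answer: 0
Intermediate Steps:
H(T, O) = 0
Q(d, D) = D*(5 + 2*d) (Q(d, D) = (d + (5 + d))*D = (5 + 2*d)*D = D*(5 + 2*d))
H(4, -1)*(x(P(-5, -4), 2) + Q(-7, 9)) = 0*(2 + 9*(5 + 2*(-7))) = 0*(2 + 9*(5 - 14)) = 0*(2 + 9*(-9)) = 0*(2 - 81) = 0*(-79) = 0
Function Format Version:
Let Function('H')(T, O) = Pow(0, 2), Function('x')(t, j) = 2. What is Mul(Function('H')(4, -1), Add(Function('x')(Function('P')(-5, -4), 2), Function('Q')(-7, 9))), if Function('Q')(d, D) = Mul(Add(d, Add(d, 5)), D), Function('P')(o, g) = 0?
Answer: 0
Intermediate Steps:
Function('H')(T, O) = 0
Function('Q')(d, D) = Mul(D, Add(5, Mul(2, d))) (Function('Q')(d, D) = Mul(Add(d, Add(5, d)), D) = Mul(Add(5, Mul(2, d)), D) = Mul(D, Add(5, Mul(2, d))))
Mul(Function('H')(4, -1), Add(Function('x')(Function('P')(-5, -4), 2), Function('Q')(-7, 9))) = Mul(0, Add(2, Mul(9, Add(5, Mul(2, -7))))) = Mul(0, Add(2, Mul(9, Add(5, -14)))) = Mul(0, Add(2, Mul(9, -9))) = Mul(0, Add(2, -81)) = Mul(0, -79) = 0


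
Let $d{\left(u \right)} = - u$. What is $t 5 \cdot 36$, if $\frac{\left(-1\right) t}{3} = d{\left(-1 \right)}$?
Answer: $-540$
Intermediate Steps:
$t = -3$ ($t = - 3 \left(\left(-1\right) \left(-1\right)\right) = \left(-3\right) 1 = -3$)
$t 5 \cdot 36 = \left(-3\right) 5 \cdot 36 = \left(-15\right) 36 = -540$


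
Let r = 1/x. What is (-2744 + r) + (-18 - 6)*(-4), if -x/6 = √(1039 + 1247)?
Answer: -2648 - √254/4572 ≈ -2648.0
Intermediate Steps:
x = -18*√254 (x = -6*√(1039 + 1247) = -18*√254 ≈ -286.87)
r = -√254/4572 (r = 1/(-18*√254) = -√254/4572 ≈ -0.0034859)
(-2744 + r) + (-18 - 6)*(-4) = (-2744 - √254/4572) + (-18 - 6)*(-4) = (-2744 - √254/4572) - 24*(-4) = (-2744 - √254/4572) + 96 = -2648 - √254/4572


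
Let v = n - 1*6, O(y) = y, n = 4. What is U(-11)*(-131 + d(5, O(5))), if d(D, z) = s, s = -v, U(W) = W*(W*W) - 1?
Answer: 171828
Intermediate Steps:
v = -2 (v = 4 - 1*6 = 4 - 6 = -2)
U(W) = -1 + W³ (U(W) = W*W² - 1 = W³ - 1 = -1 + W³)
s = 2 (s = -1*(-2) = 2)
d(D, z) = 2
U(-11)*(-131 + d(5, O(5))) = (-1 + (-11)³)*(-131 + 2) = (-1 - 1331)*(-129) = -1332*(-129) = 171828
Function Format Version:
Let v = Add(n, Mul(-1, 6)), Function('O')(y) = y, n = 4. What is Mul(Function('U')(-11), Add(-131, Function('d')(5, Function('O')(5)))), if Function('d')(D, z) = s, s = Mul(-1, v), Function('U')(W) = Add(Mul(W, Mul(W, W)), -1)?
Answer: 171828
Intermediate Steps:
v = -2 (v = Add(4, Mul(-1, 6)) = Add(4, -6) = -2)
Function('U')(W) = Add(-1, Pow(W, 3)) (Function('U')(W) = Add(Mul(W, Pow(W, 2)), -1) = Add(Pow(W, 3), -1) = Add(-1, Pow(W, 3)))
s = 2 (s = Mul(-1, -2) = 2)
Function('d')(D, z) = 2
Mul(Function('U')(-11), Add(-131, Function('d')(5, Function('O')(5)))) = Mul(Add(-1, Pow(-11, 3)), Add(-131, 2)) = Mul(Add(-1, -1331), -129) = Mul(-1332, -129) = 171828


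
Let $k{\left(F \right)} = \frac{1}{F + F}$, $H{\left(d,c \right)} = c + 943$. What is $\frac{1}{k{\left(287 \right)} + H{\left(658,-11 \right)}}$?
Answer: $\frac{574}{534969} \approx 0.001073$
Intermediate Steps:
$H{\left(d,c \right)} = 943 + c$
$k{\left(F \right)} = \frac{1}{2 F}$
$\frac{1}{k{\left(287 \right)} + H{\left(658,-11 \right)}} = \frac{1}{\frac{1}{2 \cdot 287} + \left(943 - 11\right)} = \frac{1}{\frac{1}{2} \cdot \frac{1}{287} + 932} = \frac{1}{\frac{1}{574} + 932} = \frac{1}{\frac{534969}{574}} = \frac{574}{534969}$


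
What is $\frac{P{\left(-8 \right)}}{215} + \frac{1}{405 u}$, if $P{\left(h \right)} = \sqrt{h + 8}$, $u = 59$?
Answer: $\frac{1}{23895} \approx 4.185 \cdot 10^{-5}$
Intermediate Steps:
$P{\left(h \right)} = \sqrt{8 + h}$
$\frac{P{\left(-8 \right)}}{215} + \frac{1}{405 u} = \frac{\sqrt{8 - 8}}{215} + \frac{1}{405 \cdot 59} = \sqrt{0} \cdot \frac{1}{215} + \frac{1}{405} \cdot \frac{1}{59} = 0 \cdot \frac{1}{215} + \frac{1}{23895} = 0 + \frac{1}{23895} = \frac{1}{23895}$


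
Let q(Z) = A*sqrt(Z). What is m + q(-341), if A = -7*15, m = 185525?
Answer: 185525 - 105*I*sqrt(341) ≈ 1.8553e+5 - 1938.9*I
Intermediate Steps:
A = -105
q(Z) = -105*sqrt(Z)
m + q(-341) = 185525 - 105*I*sqrt(341)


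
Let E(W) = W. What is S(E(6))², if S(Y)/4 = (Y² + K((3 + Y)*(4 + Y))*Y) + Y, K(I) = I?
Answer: 5419584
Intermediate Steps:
S(Y) = 4*Y + 4*Y² + 4*Y*(3 + Y)*(4 + Y) (S(Y) = 4*((Y² + ((3 + Y)*(4 + Y))*Y) + Y) = 4*((Y² + Y*(3 + Y)*(4 + Y)) + Y) = 4*(Y + Y² + Y*(3 + Y)*(4 + Y)) = 4*Y + 4*Y² + 4*Y*(3 + Y)*(4 + Y))
S(E(6))² = (4*6*(13 + 6² + 8*6))² = (4*6*(13 + 36 + 48))² = (4*6*97)² = 2328² = 5419584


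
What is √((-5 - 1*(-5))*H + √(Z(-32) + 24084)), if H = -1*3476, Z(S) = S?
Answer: √2*6013^(¼) ≈ 12.453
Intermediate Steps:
H = -3476
√((-5 - 1*(-5))*H + √(Z(-32) + 24084)) = √((-5 - 1*(-5))*(-3476) + √(-32 + 24084)) = √((-5 + 5)*(-3476) + √24052) = √(0*(-3476) + 2*√6013) = √(0 + 2*√6013) = √(2*√6013) = √2*6013^(¼)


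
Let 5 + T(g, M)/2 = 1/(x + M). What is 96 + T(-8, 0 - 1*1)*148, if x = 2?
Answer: -1088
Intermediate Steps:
T(g, M) = -10 + 2/(2 + M)
96 + T(-8, 0 - 1*1)*148 = 96 + (2*(-9 - 5*(0 - 1*1))/(2 + (0 - 1*1)))*148 = 96 + (2*(-9 - 5*(0 - 1))/(2 + (0 - 1)))*148 = 96 + (2*(-9 - 5*(-1))/(2 - 1))*148 = 96 + (2*(-9 + 5)/1)*148 = 96 + (2*1*(-4))*148 = 96 - 8*148 = 96 - 1184 = -1088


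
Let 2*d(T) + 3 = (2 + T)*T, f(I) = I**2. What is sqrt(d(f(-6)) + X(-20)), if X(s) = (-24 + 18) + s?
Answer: sqrt(2626)/2 ≈ 25.622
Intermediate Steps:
X(s) = -6 + s
d(T) = -3/2 + T*(2 + T)/2 (d(T) = -3/2 + ((2 + T)*T)/2 = -3/2 + (T*(2 + T))/2 = -3/2 + T*(2 + T)/2)
sqrt(d(f(-6)) + X(-20)) = sqrt((-3/2 + (-6)**2 + ((-6)**2)**2/2) + (-6 - 20)) = sqrt((-3/2 + 36 + (1/2)*36**2) - 26) = sqrt((-3/2 + 36 + (1/2)*1296) - 26) = sqrt((-3/2 + 36 + 648) - 26) = sqrt(1365/2 - 26) = sqrt(1313/2) = sqrt(2626)/2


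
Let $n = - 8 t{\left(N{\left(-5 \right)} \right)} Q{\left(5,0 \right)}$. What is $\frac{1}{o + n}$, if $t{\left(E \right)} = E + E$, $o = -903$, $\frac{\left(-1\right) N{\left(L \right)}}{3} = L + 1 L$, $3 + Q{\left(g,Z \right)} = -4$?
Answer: $\frac{1}{2457} \approx 0.000407$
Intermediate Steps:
$Q{\left(g,Z \right)} = -7$ ($Q{\left(g,Z \right)} = -3 - 4 = -7$)
$N{\left(L \right)} = - 6 L$ ($N{\left(L \right)} = - 3 \left(L + 1 L\right) = - 3 \left(L + L\right) = - 3 \cdot 2 L = - 6 L$)
$t{\left(E \right)} = 2 E$
$n = 3360$ ($n = - 8 \cdot 2 \left(\left(-6\right) \left(-5\right)\right) \left(-7\right) = - 8 \cdot 2 \cdot 30 \left(-7\right) = \left(-8\right) 60 \left(-7\right) = \left(-480\right) \left(-7\right) = 3360$)
$\frac{1}{o + n} = \frac{1}{-903 + 3360} = \frac{1}{2457}$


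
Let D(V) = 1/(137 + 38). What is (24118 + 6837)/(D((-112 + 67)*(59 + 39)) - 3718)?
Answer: -5417125/650649 ≈ -8.3257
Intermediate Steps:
D(V) = 1/175
(24118 + 6837)/(D((-112 + 67)*(59 + 39)) - 3718) = (24118 + 6837)/(1/175 - 3718) = 30955/(-650649/175) = 30955*(-175/650649) = -5417125/650649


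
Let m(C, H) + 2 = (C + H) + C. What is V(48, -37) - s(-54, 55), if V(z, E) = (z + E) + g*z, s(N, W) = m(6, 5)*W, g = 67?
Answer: 2402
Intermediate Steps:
m(C, H) = -2 + H + 2*C (m(C, H) = -2 + ((C + H) + C) = -2 + (H + 2*C) = -2 + H + 2*C)
s(N, W) = 15*W (s(N, W) = (-2 + 5 + 2*6)*W = (-2 + 5 + 12)*W = 15*W)
V(z, E) = E + 68*z (V(z, E) = (z + E) + 67*z = (E + z) + 67*z = E + 68*z)
V(48, -37) - s(-54, 55) = (-37 + 68*48) - 15*55 = (-37 + 3264) - 1*825 = 3227 - 825 = 2402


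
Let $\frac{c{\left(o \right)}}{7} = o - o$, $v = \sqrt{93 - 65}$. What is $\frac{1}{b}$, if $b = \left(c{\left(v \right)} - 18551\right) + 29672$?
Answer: $\frac{1}{11121} \approx 8.992 \cdot 10^{-5}$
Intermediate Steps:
$v = 2 \sqrt{7}$ ($v = \sqrt{28} = 2 \sqrt{7} \approx 5.2915$)
$c{\left(o \right)} = 0$ ($c{\left(o \right)} = 7 \left(o - o\right) = 7 \cdot 0 = 0$)
$b = 11121$ ($b = \left(0 - 18551\right) + 29672 = -18551 + 29672 = 11121$)
$\frac{1}{b} = \frac{1}{11121}$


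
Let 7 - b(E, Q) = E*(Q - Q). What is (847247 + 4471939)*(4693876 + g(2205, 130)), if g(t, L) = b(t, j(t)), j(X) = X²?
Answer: 24967636739238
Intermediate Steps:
b(E, Q) = 7 (b(E, Q) = 7 - E*(Q - Q) = 7 - E*0 = 7 - 1*0 = 7 + 0 = 7)
g(t, L) = 7
(847247 + 4471939)*(4693876 + g(2205, 130)) = (847247 + 4471939)*(4693876 + 7) = 5319186*4693883 = 24967636739238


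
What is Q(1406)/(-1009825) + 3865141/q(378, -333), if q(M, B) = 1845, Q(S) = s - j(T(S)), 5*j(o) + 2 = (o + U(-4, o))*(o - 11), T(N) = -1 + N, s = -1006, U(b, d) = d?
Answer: 3904563290317/1863127125 ≈ 2095.7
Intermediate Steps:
j(o) = -⅖ + 2*o*(-11 + o)/5 (j(o) = -⅖ + ((o + o)*(o - 11))/5 = -⅖ + ((2*o)*(-11 + o))/5 = -⅖ + (2*o*(-11 + o))/5 = -⅖ + 2*o*(-11 + o)/5)
Q(S) = -1010 - 2*(-1 + S)²/5 + 22*S/5 (Q(S) = -1006 - (-⅖ - 22*(-1 + S)/5 + 2*(-1 + S)²/5) = -1006 - (-⅖ + (22/5 - 22*S/5) + 2*(-1 + S)²/5) = -1006 - (4 - 22*S/5 + 2*(-1 + S)²/5) = -1006 + (-4 - 2*(-1 + S)²/5 + 22*S/5) = -1010 - 2*(-1 + S)²/5 + 22*S/5)
Q(1406)/(-1009825) + 3865141/q(378, -333) = (-5052/5 - ⅖*1406² + (26/5)*1406)/(-1009825) + 3865141/1845 = (-5052/5 - ⅖*1976836 + 36556/5)*(-1/1009825) + 3865141*(1/1845) = (-5052/5 - 3953672/5 + 36556/5)*(-1/1009825) + 3865141/1845 = -3922168/5*(-1/1009825) + 3865141/1845 = 3922168/5049125 + 3865141/1845 = 3904563290317/1863127125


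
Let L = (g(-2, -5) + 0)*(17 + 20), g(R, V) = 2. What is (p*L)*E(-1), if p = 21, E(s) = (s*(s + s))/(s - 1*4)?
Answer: -3108/5 ≈ -621.60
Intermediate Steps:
E(s) = 2*s²/(-4 + s) (E(s) = (s*(2*s))/(s - 4) = (2*s²)/(-4 + s) = 2*s²/(-4 + s))
L = 74 (L = (2 + 0)*(17 + 20) = 2*37 = 74)
(p*L)*E(-1) = (21*74)*(2*(-1)²/(-4 - 1)) = 1554*(2*1/(-5)) = 1554*(2*1*(-⅕)) = 1554*(-⅖) = -3108/5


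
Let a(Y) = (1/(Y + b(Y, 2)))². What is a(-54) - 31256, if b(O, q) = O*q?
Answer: -820282463/26244 ≈ -31256.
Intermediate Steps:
a(Y) = 1/(9*Y²) (a(Y) = (1/(Y + Y*2))² = (1/(Y + 2*Y))² = (1/(3*Y))² = 1/(9*Y²))
a(-54) - 31256 = (⅑)/(-54)² - 31256 = (⅑)*(1/2916) - 31256 = 1/26244 - 31256 = -820282463/26244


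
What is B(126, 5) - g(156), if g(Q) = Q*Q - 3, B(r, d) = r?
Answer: -24207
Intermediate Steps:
g(Q) = -3 + Q² (g(Q) = Q² - 3 = -3 + Q²)
B(126, 5) - g(156) = 126 - (-3 + 156²) = 126 - (-3 + 24336) = 126 - 1*24333 = 126 - 24333 = -24207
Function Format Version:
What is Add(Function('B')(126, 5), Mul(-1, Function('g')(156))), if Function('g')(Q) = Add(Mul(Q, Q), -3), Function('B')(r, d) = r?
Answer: -24207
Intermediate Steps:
Function('g')(Q) = Add(-3, Pow(Q, 2)) (Function('g')(Q) = Add(Pow(Q, 2), -3) = Add(-3, Pow(Q, 2)))
Add(Function('B')(126, 5), Mul(-1, Function('g')(156))) = Add(126, Mul(-1, Add(-3, Pow(156, 2)))) = Add(126, Mul(-1, Add(-3, 24336))) = Add(126, Mul(-1, 24333)) = Add(126, -24333) = -24207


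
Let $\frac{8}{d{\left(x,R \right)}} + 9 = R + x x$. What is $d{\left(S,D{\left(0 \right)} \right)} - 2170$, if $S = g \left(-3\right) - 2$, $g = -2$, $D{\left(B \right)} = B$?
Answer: $- \frac{15182}{7} \approx -2168.9$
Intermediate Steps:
$S = 4$ ($S = \left(-2\right) \left(-3\right) - 2 = 6 - 2 = 4$)
$d{\left(x,R \right)} = \frac{8}{-9 + R + x^{2}}$ ($d{\left(x,R \right)} = \frac{8}{-9 + \left(R + x x\right)} = \frac{8}{-9 + \left(R + x^{2}\right)} = \frac{8}{-9 + R + x^{2}}$)
$d{\left(S,D{\left(0 \right)} \right)} - 2170 = \frac{8}{-9 + 0 + 4^{2}} - 2170 = \frac{8}{-9 + 0 + 16} - 2170 = \frac{8}{7} - 2170 = - \frac{15182}{7}$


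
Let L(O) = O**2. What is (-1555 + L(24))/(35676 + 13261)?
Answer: -979/48937 ≈ -0.020005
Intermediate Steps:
(-1555 + L(24))/(35676 + 13261) = (-1555 + 24**2)/(35676 + 13261) = (-1555 + 576)/48937 = -979*1/48937 = -979/48937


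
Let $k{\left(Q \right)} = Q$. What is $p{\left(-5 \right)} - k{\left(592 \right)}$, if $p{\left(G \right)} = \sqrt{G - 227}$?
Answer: $-592 + 2 i \sqrt{58} \approx -592.0 + 15.232 i$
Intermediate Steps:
$p{\left(G \right)} = \sqrt{-227 + G}$
$p{\left(-5 \right)} - k{\left(592 \right)} = \sqrt{-227 - 5} - 592 = \sqrt{-232} - 592 = 2 i \sqrt{58} - 592 = -592 + 2 i \sqrt{58}$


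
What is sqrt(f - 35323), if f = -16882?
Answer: I*sqrt(52205) ≈ 228.48*I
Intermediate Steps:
sqrt(f - 35323) = sqrt(-16882 - 35323) = sqrt(-52205) = I*sqrt(52205)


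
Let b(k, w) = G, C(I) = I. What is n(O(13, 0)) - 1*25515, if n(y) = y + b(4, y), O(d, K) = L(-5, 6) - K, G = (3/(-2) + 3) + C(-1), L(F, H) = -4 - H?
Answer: -51049/2 ≈ -25525.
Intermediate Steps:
G = 1/2 (G = (3/(-2) + 3) - 1 = (3*(-1/2) + 3) - 1 = (-3/2 + 3) - 1 = 3/2 - 1 = 1/2 ≈ 0.50000)
b(k, w) = 1/2
O(d, K) = -10 - K (O(d, K) = (-4 - 1*6) - K = (-4 - 6) - K = -10 - K)
n(y) = 1/2 + y (n(y) = y + 1/2 = 1/2 + y)
n(O(13, 0)) - 1*25515 = (1/2 + (-10 - 1*0)) - 1*25515 = (1/2 + (-10 + 0)) - 25515 = (1/2 - 10) - 25515 = -19/2 - 25515 = -51049/2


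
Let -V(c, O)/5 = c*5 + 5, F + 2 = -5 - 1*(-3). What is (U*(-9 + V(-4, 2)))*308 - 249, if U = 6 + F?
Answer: 40407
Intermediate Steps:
F = -4 (F = -2 + (-5 - 1*(-3)) = -2 + (-5 + 3) = -2 - 2 = -4)
V(c, O) = -25 - 25*c (V(c, O) = -5*(c*5 + 5) = -5*(5*c + 5) = -5*(5 + 5*c) = -25 - 25*c)
U = 2 (U = 6 - 4 = 2)
(U*(-9 + V(-4, 2)))*308 - 249 = (2*(-9 + (-25 - 25*(-4))))*308 - 249 = (2*(-9 + (-25 + 100)))*308 - 249 = (2*(-9 + 75))*308 - 249 = (2*66)*308 - 249 = 132*308 - 249 = 40656 - 249 = 40407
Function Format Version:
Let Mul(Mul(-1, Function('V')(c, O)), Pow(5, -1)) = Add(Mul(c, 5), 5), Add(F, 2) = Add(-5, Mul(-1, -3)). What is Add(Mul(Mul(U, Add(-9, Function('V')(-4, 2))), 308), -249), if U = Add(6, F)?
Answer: 40407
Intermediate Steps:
F = -4 (F = Add(-2, Add(-5, Mul(-1, -3))) = Add(-2, Add(-5, 3)) = Add(-2, -2) = -4)
Function('V')(c, O) = Add(-25, Mul(-25, c)) (Function('V')(c, O) = Mul(-5, Add(Mul(c, 5), 5)) = Mul(-5, Add(Mul(5, c), 5)) = Mul(-5, Add(5, Mul(5, c))) = Add(-25, Mul(-25, c)))
U = 2 (U = Add(6, -4) = 2)
Add(Mul(Mul(U, Add(-9, Function('V')(-4, 2))), 308), -249) = Add(Mul(Mul(2, Add(-9, Add(-25, Mul(-25, -4)))), 308), -249) = Add(Mul(Mul(2, Add(-9, Add(-25, 100))), 308), -249) = Add(Mul(Mul(2, Add(-9, 75)), 308), -249) = Add(Mul(Mul(2, 66), 308), -249) = Add(Mul(132, 308), -249) = Add(40656, -249) = 40407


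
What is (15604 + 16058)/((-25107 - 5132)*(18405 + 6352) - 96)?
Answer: -31662/748627019 ≈ -4.2293e-5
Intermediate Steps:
(15604 + 16058)/((-25107 - 5132)*(18405 + 6352) - 96) = 31662/(-30239*24757 - 96) = 31662/(-748626923 - 96) = 31662/(-748627019) = 31662*(-1/748627019) = -31662/748627019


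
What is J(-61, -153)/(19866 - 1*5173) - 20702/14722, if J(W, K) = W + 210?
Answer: -150990454/108155173 ≈ -1.3961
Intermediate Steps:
J(W, K) = 210 + W
J(-61, -153)/(19866 - 1*5173) - 20702/14722 = (210 - 61)/(19866 - 1*5173) - 20702/14722 = 149/(19866 - 5173) - 20702*1/14722 = 149/14693 - 10351/7361 = -150990454/108155173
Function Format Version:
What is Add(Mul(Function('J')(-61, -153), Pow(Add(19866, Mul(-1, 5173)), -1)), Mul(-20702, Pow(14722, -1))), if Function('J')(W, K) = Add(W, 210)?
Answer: Rational(-150990454, 108155173) ≈ -1.3961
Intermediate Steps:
Function('J')(W, K) = Add(210, W)
Add(Mul(Function('J')(-61, -153), Pow(Add(19866, Mul(-1, 5173)), -1)), Mul(-20702, Pow(14722, -1))) = Add(Mul(Add(210, -61), Pow(Add(19866, Mul(-1, 5173)), -1)), Mul(-20702, Pow(14722, -1))) = Add(Mul(149, Pow(Add(19866, -5173), -1)), Mul(-20702, Rational(1, 14722))) = Add(Mul(149, Pow(14693, -1)), Rational(-10351, 7361)) = Add(Mul(149, Rational(1, 14693)), Rational(-10351, 7361)) = Add(Rational(149, 14693), Rational(-10351, 7361)) = Rational(-150990454, 108155173)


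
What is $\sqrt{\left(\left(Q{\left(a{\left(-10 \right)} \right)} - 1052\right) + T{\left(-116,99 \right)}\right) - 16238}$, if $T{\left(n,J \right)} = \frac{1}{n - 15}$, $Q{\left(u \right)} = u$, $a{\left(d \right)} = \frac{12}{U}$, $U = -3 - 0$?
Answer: $\frac{7 i \sqrt{6056785}}{131} \approx 131.51 i$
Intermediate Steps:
$U = -3$ ($U = -3 + 0 = -3$)
$a{\left(d \right)} = -4$ ($a{\left(d \right)} = \frac{12}{-3} = 12 \left(- \frac{1}{3}\right) = -4$)
$T{\left(n,J \right)} = \frac{1}{-15 + n}$
$\sqrt{\left(\left(Q{\left(a{\left(-10 \right)} \right)} - 1052\right) + T{\left(-116,99 \right)}\right) - 16238} = \sqrt{\left(\left(-4 - 1052\right) + \frac{1}{-15 - 116}\right) - 16238} = \sqrt{\left(-1056 + \frac{1}{-131}\right) - 16238} = \sqrt{\left(-1056 - \frac{1}{131}\right) - 16238} = \sqrt{- \frac{138337}{131} - 16238} = \sqrt{- \frac{2265515}{131}} = \frac{7 i \sqrt{6056785}}{131}$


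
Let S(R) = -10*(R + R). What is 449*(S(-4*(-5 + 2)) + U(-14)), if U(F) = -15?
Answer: -114495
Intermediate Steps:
S(R) = -20*R
449*(S(-4*(-5 + 2)) + U(-14)) = 449*(-(-80)*(-5 + 2) - 15) = 449*(-(-80)*(-3) - 15) = 449*(-20*12 - 15) = 449*(-240 - 15) = 449*(-255) = -114495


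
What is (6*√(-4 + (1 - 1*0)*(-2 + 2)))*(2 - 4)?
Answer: -24*I ≈ -24.0*I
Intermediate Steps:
(6*√(-4 + (1 - 1*0)*(-2 + 2)))*(2 - 4) = (6*√(-4 + (1 + 0)*0))*(-2) = (6*√(-4 + 1*0))*(-2) = (6*√(-4 + 0))*(-2) = (6*√(-4))*(-2) = (6*(2*I))*(-2) = (12*I)*(-2) = -24*I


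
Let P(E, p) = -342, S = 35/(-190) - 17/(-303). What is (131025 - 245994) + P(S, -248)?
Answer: -115311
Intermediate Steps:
S = -1475/11514 (S = 35*(-1/190) - 17*(-1/303) = -7/38 + 17/303 = -1475/11514 ≈ -0.12810)
(131025 - 245994) + P(S, -248) = (131025 - 245994) - 342 = -114969 - 342 = -115311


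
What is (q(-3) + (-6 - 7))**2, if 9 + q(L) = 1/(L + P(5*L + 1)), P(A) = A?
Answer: 140625/289 ≈ 486.59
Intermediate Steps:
q(L) = -9 + 1/(1 + 6*L) (q(L) = -9 + 1/(L + (5*L + 1)) = -9 + 1/(L + (1 + 5*L)) = -9 + 1/(1 + 6*L))
(q(-3) + (-6 - 7))**2 = (2*(-4 - 27*(-3))/(1 + 6*(-3)) + (-6 - 7))**2 = (2*(-4 + 81)/(1 - 18) - 13)**2 = (2*77/(-17) - 13)**2 = (2*(-1/17)*77 - 13)**2 = (-154/17 - 13)**2 = (-375/17)**2 = 140625/289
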